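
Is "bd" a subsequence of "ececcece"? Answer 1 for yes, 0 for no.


Check if "bd" is a subsequence of "ececcece"
Greedy scan:
  Position 0 ('e'): no match needed
  Position 1 ('c'): no match needed
  Position 2 ('e'): no match needed
  Position 3 ('c'): no match needed
  Position 4 ('c'): no match needed
  Position 5 ('e'): no match needed
  Position 6 ('c'): no match needed
  Position 7 ('e'): no match needed
Only matched 0/2 characters => not a subsequence

0


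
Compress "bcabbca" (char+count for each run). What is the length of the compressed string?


Input: bcabbca
Runs:
  'b' x 1 => "b1"
  'c' x 1 => "c1"
  'a' x 1 => "a1"
  'b' x 2 => "b2"
  'c' x 1 => "c1"
  'a' x 1 => "a1"
Compressed: "b1c1a1b2c1a1"
Compressed length: 12

12


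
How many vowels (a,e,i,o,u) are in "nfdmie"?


Input: nfdmie
Checking each character:
  'n' at position 0: consonant
  'f' at position 1: consonant
  'd' at position 2: consonant
  'm' at position 3: consonant
  'i' at position 4: vowel (running total: 1)
  'e' at position 5: vowel (running total: 2)
Total vowels: 2

2


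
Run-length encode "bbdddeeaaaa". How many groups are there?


Input: bbdddeeaaaa
Scanning for consecutive runs:
  Group 1: 'b' x 2 (positions 0-1)
  Group 2: 'd' x 3 (positions 2-4)
  Group 3: 'e' x 2 (positions 5-6)
  Group 4: 'a' x 4 (positions 7-10)
Total groups: 4

4


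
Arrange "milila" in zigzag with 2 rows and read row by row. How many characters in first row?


Zigzag "milila" into 2 rows:
Placing characters:
  'm' => row 0
  'i' => row 1
  'l' => row 0
  'i' => row 1
  'l' => row 0
  'a' => row 1
Rows:
  Row 0: "mll"
  Row 1: "iia"
First row length: 3

3


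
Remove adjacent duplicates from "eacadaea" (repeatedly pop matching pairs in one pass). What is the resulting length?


Input: eacadaea
Stack-based adjacent duplicate removal:
  Read 'e': push. Stack: e
  Read 'a': push. Stack: ea
  Read 'c': push. Stack: eac
  Read 'a': push. Stack: eaca
  Read 'd': push. Stack: eacad
  Read 'a': push. Stack: eacada
  Read 'e': push. Stack: eacadae
  Read 'a': push. Stack: eacadaea
Final stack: "eacadaea" (length 8)

8


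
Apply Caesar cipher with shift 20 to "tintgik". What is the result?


Caesar cipher: shift "tintgik" by 20
  't' (pos 19) + 20 = pos 13 = 'n'
  'i' (pos 8) + 20 = pos 2 = 'c'
  'n' (pos 13) + 20 = pos 7 = 'h'
  't' (pos 19) + 20 = pos 13 = 'n'
  'g' (pos 6) + 20 = pos 0 = 'a'
  'i' (pos 8) + 20 = pos 2 = 'c'
  'k' (pos 10) + 20 = pos 4 = 'e'
Result: nchnace

nchnace


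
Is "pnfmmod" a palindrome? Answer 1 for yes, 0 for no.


Input: pnfmmod
Reversed: dommfnp
  Compare pos 0 ('p') with pos 6 ('d'): MISMATCH
  Compare pos 1 ('n') with pos 5 ('o'): MISMATCH
  Compare pos 2 ('f') with pos 4 ('m'): MISMATCH
Result: not a palindrome

0


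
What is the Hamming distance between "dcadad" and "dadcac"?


Comparing "dcadad" and "dadcac" position by position:
  Position 0: 'd' vs 'd' => same
  Position 1: 'c' vs 'a' => differ
  Position 2: 'a' vs 'd' => differ
  Position 3: 'd' vs 'c' => differ
  Position 4: 'a' vs 'a' => same
  Position 5: 'd' vs 'c' => differ
Total differences (Hamming distance): 4

4


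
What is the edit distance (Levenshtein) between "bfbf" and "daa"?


Computing edit distance: "bfbf" -> "daa"
DP table:
           d    a    a
      0    1    2    3
  b   1    1    2    3
  f   2    2    2    3
  b   3    3    3    3
  f   4    4    4    4
Edit distance = dp[4][3] = 4

4


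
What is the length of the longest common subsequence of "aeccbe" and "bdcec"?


LCS of "aeccbe" and "bdcec"
DP table:
           b    d    c    e    c
      0    0    0    0    0    0
  a   0    0    0    0    0    0
  e   0    0    0    0    1    1
  c   0    0    0    1    1    2
  c   0    0    0    1    1    2
  b   0    1    1    1    1    2
  e   0    1    1    1    2    2
LCS length = dp[6][5] = 2

2


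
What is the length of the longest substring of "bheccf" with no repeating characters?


Input: "bheccf"
Sliding window (track last position of each char):
  Position 0 ('b'): window [0,0] length 1 -- new best
  Position 1 ('h'): window [0,1] length 2 -- new best
  Position 2 ('e'): window [0,2] length 3 -- new best
  Position 3 ('c'): window [0,3] length 4 -- new best
  Position 4 ('c'): repeat (last at 3), move window start to 4
  Position 4 ('c'): window [4,4] length 1
  Position 5 ('f'): window [4,5] length 2
Longest substring with no repeats: "bhec" with length 4

4


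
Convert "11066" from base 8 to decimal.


Input: "11066" in base 8
Positional expansion:
  Digit '1' (value 1) x 8^4 = 4096
  Digit '1' (value 1) x 8^3 = 512
  Digit '0' (value 0) x 8^2 = 0
  Digit '6' (value 6) x 8^1 = 48
  Digit '6' (value 6) x 8^0 = 6
Sum = 4662

4662


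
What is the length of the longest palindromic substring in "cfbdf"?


Input: "cfbdf"
Checking substrings for palindromes:
  No multi-char palindromic substrings found
Longest palindromic substring: "c" with length 1

1


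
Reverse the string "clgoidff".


Input: clgoidff
Reading characters right to left:
  Position 7: 'f'
  Position 6: 'f'
  Position 5: 'd'
  Position 4: 'i'
  Position 3: 'o'
  Position 2: 'g'
  Position 1: 'l'
  Position 0: 'c'
Reversed: ffdioglc

ffdioglc


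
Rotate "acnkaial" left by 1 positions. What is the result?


Input: "acnkaial", rotate left by 1
First 1 characters: "a"
Remaining characters: "cnkaial"
Concatenate remaining + first: "cnkaial" + "a" = "cnkaiala"

cnkaiala


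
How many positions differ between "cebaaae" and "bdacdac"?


Comparing "cebaaae" and "bdacdac" position by position:
  Position 0: 'c' vs 'b' => DIFFER
  Position 1: 'e' vs 'd' => DIFFER
  Position 2: 'b' vs 'a' => DIFFER
  Position 3: 'a' vs 'c' => DIFFER
  Position 4: 'a' vs 'd' => DIFFER
  Position 5: 'a' vs 'a' => same
  Position 6: 'e' vs 'c' => DIFFER
Positions that differ: 6

6


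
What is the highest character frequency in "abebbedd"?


Input: abebbedd
Character counts:
  'a': 1
  'b': 3
  'd': 2
  'e': 2
Maximum frequency: 3

3


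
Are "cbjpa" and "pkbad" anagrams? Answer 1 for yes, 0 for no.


Strings: "cbjpa", "pkbad"
Sorted first:  abcjp
Sorted second: abdkp
Differ at position 2: 'c' vs 'd' => not anagrams

0


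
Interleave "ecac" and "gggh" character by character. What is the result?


Interleaving "ecac" and "gggh":
  Position 0: 'e' from first, 'g' from second => "eg"
  Position 1: 'c' from first, 'g' from second => "cg"
  Position 2: 'a' from first, 'g' from second => "ag"
  Position 3: 'c' from first, 'h' from second => "ch"
Result: egcgagch

egcgagch


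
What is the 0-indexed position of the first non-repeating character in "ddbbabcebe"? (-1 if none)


Input: ddbbabcebe
Character frequencies:
  'a': 1
  'b': 4
  'c': 1
  'd': 2
  'e': 2
Scanning left to right for freq == 1:
  Position 0 ('d'): freq=2, skip
  Position 1 ('d'): freq=2, skip
  Position 2 ('b'): freq=4, skip
  Position 3 ('b'): freq=4, skip
  Position 4 ('a'): unique! => answer = 4

4


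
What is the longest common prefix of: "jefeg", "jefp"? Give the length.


Words: jefeg, jefp
  Position 0: all 'j' => match
  Position 1: all 'e' => match
  Position 2: all 'f' => match
  Position 3: ('e', 'p') => mismatch, stop
LCP = "jef" (length 3)

3


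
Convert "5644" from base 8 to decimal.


Input: "5644" in base 8
Positional expansion:
  Digit '5' (value 5) x 8^3 = 2560
  Digit '6' (value 6) x 8^2 = 384
  Digit '4' (value 4) x 8^1 = 32
  Digit '4' (value 4) x 8^0 = 4
Sum = 2980

2980


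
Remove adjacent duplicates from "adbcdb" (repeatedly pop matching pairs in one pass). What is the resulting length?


Input: adbcdb
Stack-based adjacent duplicate removal:
  Read 'a': push. Stack: a
  Read 'd': push. Stack: ad
  Read 'b': push. Stack: adb
  Read 'c': push. Stack: adbc
  Read 'd': push. Stack: adbcd
  Read 'b': push. Stack: adbcdb
Final stack: "adbcdb" (length 6)

6


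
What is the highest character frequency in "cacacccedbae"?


Input: cacacccedbae
Character counts:
  'a': 3
  'b': 1
  'c': 5
  'd': 1
  'e': 2
Maximum frequency: 5

5


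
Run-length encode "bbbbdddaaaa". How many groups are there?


Input: bbbbdddaaaa
Scanning for consecutive runs:
  Group 1: 'b' x 4 (positions 0-3)
  Group 2: 'd' x 3 (positions 4-6)
  Group 3: 'a' x 4 (positions 7-10)
Total groups: 3

3


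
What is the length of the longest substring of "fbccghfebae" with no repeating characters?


Input: "fbccghfebae"
Sliding window (track last position of each char):
  Position 0 ('f'): window [0,0] length 1 -- new best
  Position 1 ('b'): window [0,1] length 2 -- new best
  Position 2 ('c'): window [0,2] length 3 -- new best
  Position 3 ('c'): repeat (last at 2), move window start to 3
  Position 3 ('c'): window [3,3] length 1
  Position 4 ('g'): window [3,4] length 2
  Position 5 ('h'): window [3,5] length 3
  Position 6 ('f'): window [3,6] length 4 -- new best
  Position 7 ('e'): window [3,7] length 5 -- new best
  Position 8 ('b'): window [3,8] length 6 -- new best
  Position 9 ('a'): window [3,9] length 7 -- new best
  Position 10 ('e'): repeat (last at 7), move window start to 8
  Position 10 ('e'): window [8,10] length 3
Longest substring with no repeats: "cghfeba" with length 7

7


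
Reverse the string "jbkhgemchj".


Input: jbkhgemchj
Reading characters right to left:
  Position 9: 'j'
  Position 8: 'h'
  Position 7: 'c'
  Position 6: 'm'
  Position 5: 'e'
  Position 4: 'g'
  Position 3: 'h'
  Position 2: 'k'
  Position 1: 'b'
  Position 0: 'j'
Reversed: jhcmeghkbj

jhcmeghkbj


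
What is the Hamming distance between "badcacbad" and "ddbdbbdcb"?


Comparing "badcacbad" and "ddbdbbdcb" position by position:
  Position 0: 'b' vs 'd' => differ
  Position 1: 'a' vs 'd' => differ
  Position 2: 'd' vs 'b' => differ
  Position 3: 'c' vs 'd' => differ
  Position 4: 'a' vs 'b' => differ
  Position 5: 'c' vs 'b' => differ
  Position 6: 'b' vs 'd' => differ
  Position 7: 'a' vs 'c' => differ
  Position 8: 'd' vs 'b' => differ
Total differences (Hamming distance): 9

9


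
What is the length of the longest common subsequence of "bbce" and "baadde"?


LCS of "bbce" and "baadde"
DP table:
           b    a    a    d    d    e
      0    0    0    0    0    0    0
  b   0    1    1    1    1    1    1
  b   0    1    1    1    1    1    1
  c   0    1    1    1    1    1    1
  e   0    1    1    1    1    1    2
LCS length = dp[4][6] = 2

2


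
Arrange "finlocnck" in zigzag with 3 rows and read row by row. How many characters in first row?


Zigzag "finlocnck" into 3 rows:
Placing characters:
  'f' => row 0
  'i' => row 1
  'n' => row 2
  'l' => row 1
  'o' => row 0
  'c' => row 1
  'n' => row 2
  'c' => row 1
  'k' => row 0
Rows:
  Row 0: "fok"
  Row 1: "ilcc"
  Row 2: "nn"
First row length: 3

3


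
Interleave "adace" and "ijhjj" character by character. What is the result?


Interleaving "adace" and "ijhjj":
  Position 0: 'a' from first, 'i' from second => "ai"
  Position 1: 'd' from first, 'j' from second => "dj"
  Position 2: 'a' from first, 'h' from second => "ah"
  Position 3: 'c' from first, 'j' from second => "cj"
  Position 4: 'e' from first, 'j' from second => "ej"
Result: aidjahcjej

aidjahcjej


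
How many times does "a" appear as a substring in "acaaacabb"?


Searching for "a" in "acaaacabb"
Scanning each position:
  Position 0: "a" => MATCH
  Position 1: "c" => no
  Position 2: "a" => MATCH
  Position 3: "a" => MATCH
  Position 4: "a" => MATCH
  Position 5: "c" => no
  Position 6: "a" => MATCH
  Position 7: "b" => no
  Position 8: "b" => no
Total occurrences: 5

5


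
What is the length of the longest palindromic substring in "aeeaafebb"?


Input: "aeeaafebb"
Checking substrings for palindromes:
  [0:4] "aeea" (len 4) => palindrome
  [1:3] "ee" (len 2) => palindrome
  [3:5] "aa" (len 2) => palindrome
  [7:9] "bb" (len 2) => palindrome
Longest palindromic substring: "aeea" with length 4

4


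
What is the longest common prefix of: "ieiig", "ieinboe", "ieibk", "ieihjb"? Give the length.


Words: ieiig, ieinboe, ieibk, ieihjb
  Position 0: all 'i' => match
  Position 1: all 'e' => match
  Position 2: all 'i' => match
  Position 3: ('i', 'n', 'b', 'h') => mismatch, stop
LCP = "iei" (length 3)

3


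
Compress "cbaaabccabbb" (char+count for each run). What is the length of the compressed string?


Input: cbaaabccabbb
Runs:
  'c' x 1 => "c1"
  'b' x 1 => "b1"
  'a' x 3 => "a3"
  'b' x 1 => "b1"
  'c' x 2 => "c2"
  'a' x 1 => "a1"
  'b' x 3 => "b3"
Compressed: "c1b1a3b1c2a1b3"
Compressed length: 14

14


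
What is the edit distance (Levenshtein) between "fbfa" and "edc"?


Computing edit distance: "fbfa" -> "edc"
DP table:
           e    d    c
      0    1    2    3
  f   1    1    2    3
  b   2    2    2    3
  f   3    3    3    3
  a   4    4    4    4
Edit distance = dp[4][3] = 4

4


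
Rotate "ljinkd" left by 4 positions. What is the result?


Input: "ljinkd", rotate left by 4
First 4 characters: "ljin"
Remaining characters: "kd"
Concatenate remaining + first: "kd" + "ljin" = "kdljin"

kdljin


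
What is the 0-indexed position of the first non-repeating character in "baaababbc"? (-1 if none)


Input: baaababbc
Character frequencies:
  'a': 4
  'b': 4
  'c': 1
Scanning left to right for freq == 1:
  Position 0 ('b'): freq=4, skip
  Position 1 ('a'): freq=4, skip
  Position 2 ('a'): freq=4, skip
  Position 3 ('a'): freq=4, skip
  Position 4 ('b'): freq=4, skip
  Position 5 ('a'): freq=4, skip
  Position 6 ('b'): freq=4, skip
  Position 7 ('b'): freq=4, skip
  Position 8 ('c'): unique! => answer = 8

8


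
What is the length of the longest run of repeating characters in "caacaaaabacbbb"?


Input: "caacaaaabacbbb"
Scanning for longest run:
  Position 1 ('a'): new char, reset run to 1
  Position 2 ('a'): continues run of 'a', length=2
  Position 3 ('c'): new char, reset run to 1
  Position 4 ('a'): new char, reset run to 1
  Position 5 ('a'): continues run of 'a', length=2
  Position 6 ('a'): continues run of 'a', length=3
  Position 7 ('a'): continues run of 'a', length=4
  Position 8 ('b'): new char, reset run to 1
  Position 9 ('a'): new char, reset run to 1
  Position 10 ('c'): new char, reset run to 1
  Position 11 ('b'): new char, reset run to 1
  Position 12 ('b'): continues run of 'b', length=2
  Position 13 ('b'): continues run of 'b', length=3
Longest run: 'a' with length 4

4


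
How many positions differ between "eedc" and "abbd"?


Comparing "eedc" and "abbd" position by position:
  Position 0: 'e' vs 'a' => DIFFER
  Position 1: 'e' vs 'b' => DIFFER
  Position 2: 'd' vs 'b' => DIFFER
  Position 3: 'c' vs 'd' => DIFFER
Positions that differ: 4

4


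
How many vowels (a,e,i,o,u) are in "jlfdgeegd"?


Input: jlfdgeegd
Checking each character:
  'j' at position 0: consonant
  'l' at position 1: consonant
  'f' at position 2: consonant
  'd' at position 3: consonant
  'g' at position 4: consonant
  'e' at position 5: vowel (running total: 1)
  'e' at position 6: vowel (running total: 2)
  'g' at position 7: consonant
  'd' at position 8: consonant
Total vowels: 2

2


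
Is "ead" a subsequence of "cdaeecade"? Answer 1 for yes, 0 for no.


Check if "ead" is a subsequence of "cdaeecade"
Greedy scan:
  Position 0 ('c'): no match needed
  Position 1 ('d'): no match needed
  Position 2 ('a'): no match needed
  Position 3 ('e'): matches sub[0] = 'e'
  Position 4 ('e'): no match needed
  Position 5 ('c'): no match needed
  Position 6 ('a'): matches sub[1] = 'a'
  Position 7 ('d'): matches sub[2] = 'd'
  Position 8 ('e'): no match needed
All 3 characters matched => is a subsequence

1


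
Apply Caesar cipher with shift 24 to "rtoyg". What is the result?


Caesar cipher: shift "rtoyg" by 24
  'r' (pos 17) + 24 = pos 15 = 'p'
  't' (pos 19) + 24 = pos 17 = 'r'
  'o' (pos 14) + 24 = pos 12 = 'm'
  'y' (pos 24) + 24 = pos 22 = 'w'
  'g' (pos 6) + 24 = pos 4 = 'e'
Result: prmwe

prmwe


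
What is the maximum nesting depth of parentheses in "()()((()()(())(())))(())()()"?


Input: "()()((()()(())(())))(())()()"
Tracking depth:
  Position 0 '(': depth becomes 1
  Position 1 ')': depth becomes 0
  Position 2 '(': depth becomes 1
  Position 3 ')': depth becomes 0
  Position 4 '(': depth becomes 1
  Position 5 '(': depth becomes 2
  Position 6 '(': depth becomes 3
  Position 7 ')': depth becomes 2
  Position 8 '(': depth becomes 3
  Position 9 ')': depth becomes 2
  Position 10 '(': depth becomes 3
  Position 11 '(': depth becomes 4
  Position 12 ')': depth becomes 3
  Position 13 ')': depth becomes 2
  Position 14 '(': depth becomes 3
  Position 15 '(': depth becomes 4
  Position 16 ')': depth becomes 3
  Position 17 ')': depth becomes 2
  Position 18 ')': depth becomes 1
  Position 19 ')': depth becomes 0
  Position 20 '(': depth becomes 1
  Position 21 '(': depth becomes 2
  Position 22 ')': depth becomes 1
  Position 23 ')': depth becomes 0
  Position 24 '(': depth becomes 1
  Position 25 ')': depth becomes 0
  Position 26 '(': depth becomes 1
  Position 27 ')': depth becomes 0
Maximum depth reached: 4

4


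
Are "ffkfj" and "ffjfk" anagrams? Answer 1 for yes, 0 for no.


Strings: "ffkfj", "ffjfk"
Sorted first:  fffjk
Sorted second: fffjk
Sorted forms match => anagrams

1


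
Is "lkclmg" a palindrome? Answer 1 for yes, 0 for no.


Input: lkclmg
Reversed: gmlckl
  Compare pos 0 ('l') with pos 5 ('g'): MISMATCH
  Compare pos 1 ('k') with pos 4 ('m'): MISMATCH
  Compare pos 2 ('c') with pos 3 ('l'): MISMATCH
Result: not a palindrome

0


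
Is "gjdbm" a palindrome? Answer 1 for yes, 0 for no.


Input: gjdbm
Reversed: mbdjg
  Compare pos 0 ('g') with pos 4 ('m'): MISMATCH
  Compare pos 1 ('j') with pos 3 ('b'): MISMATCH
Result: not a palindrome

0


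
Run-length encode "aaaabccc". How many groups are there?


Input: aaaabccc
Scanning for consecutive runs:
  Group 1: 'a' x 4 (positions 0-3)
  Group 2: 'b' x 1 (positions 4-4)
  Group 3: 'c' x 3 (positions 5-7)
Total groups: 3

3


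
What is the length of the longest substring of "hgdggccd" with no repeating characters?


Input: "hgdggccd"
Sliding window (track last position of each char):
  Position 0 ('h'): window [0,0] length 1 -- new best
  Position 1 ('g'): window [0,1] length 2 -- new best
  Position 2 ('d'): window [0,2] length 3 -- new best
  Position 3 ('g'): repeat (last at 1), move window start to 2
  Position 3 ('g'): window [2,3] length 2
  Position 4 ('g'): repeat (last at 3), move window start to 4
  Position 4 ('g'): window [4,4] length 1
  Position 5 ('c'): window [4,5] length 2
  Position 6 ('c'): repeat (last at 5), move window start to 6
  Position 6 ('c'): window [6,6] length 1
  Position 7 ('d'): window [6,7] length 2
Longest substring with no repeats: "hgd" with length 3

3


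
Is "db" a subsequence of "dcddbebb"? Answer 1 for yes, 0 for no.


Check if "db" is a subsequence of "dcddbebb"
Greedy scan:
  Position 0 ('d'): matches sub[0] = 'd'
  Position 1 ('c'): no match needed
  Position 2 ('d'): no match needed
  Position 3 ('d'): no match needed
  Position 4 ('b'): matches sub[1] = 'b'
  Position 5 ('e'): no match needed
  Position 6 ('b'): no match needed
  Position 7 ('b'): no match needed
All 2 characters matched => is a subsequence

1


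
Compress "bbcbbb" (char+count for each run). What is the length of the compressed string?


Input: bbcbbb
Runs:
  'b' x 2 => "b2"
  'c' x 1 => "c1"
  'b' x 3 => "b3"
Compressed: "b2c1b3"
Compressed length: 6

6


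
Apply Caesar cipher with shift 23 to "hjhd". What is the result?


Caesar cipher: shift "hjhd" by 23
  'h' (pos 7) + 23 = pos 4 = 'e'
  'j' (pos 9) + 23 = pos 6 = 'g'
  'h' (pos 7) + 23 = pos 4 = 'e'
  'd' (pos 3) + 23 = pos 0 = 'a'
Result: egea

egea


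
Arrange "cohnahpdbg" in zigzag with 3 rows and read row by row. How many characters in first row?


Zigzag "cohnahpdbg" into 3 rows:
Placing characters:
  'c' => row 0
  'o' => row 1
  'h' => row 2
  'n' => row 1
  'a' => row 0
  'h' => row 1
  'p' => row 2
  'd' => row 1
  'b' => row 0
  'g' => row 1
Rows:
  Row 0: "cab"
  Row 1: "onhdg"
  Row 2: "hp"
First row length: 3

3


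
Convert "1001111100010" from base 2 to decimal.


Input: "1001111100010" in base 2
Positional expansion:
  Digit '1' (value 1) x 2^12 = 4096
  Digit '0' (value 0) x 2^11 = 0
  Digit '0' (value 0) x 2^10 = 0
  Digit '1' (value 1) x 2^9 = 512
  Digit '1' (value 1) x 2^8 = 256
  Digit '1' (value 1) x 2^7 = 128
  Digit '1' (value 1) x 2^6 = 64
  Digit '1' (value 1) x 2^5 = 32
  Digit '0' (value 0) x 2^4 = 0
  Digit '0' (value 0) x 2^3 = 0
  Digit '0' (value 0) x 2^2 = 0
  Digit '1' (value 1) x 2^1 = 2
  Digit '0' (value 0) x 2^0 = 0
Sum = 5090

5090


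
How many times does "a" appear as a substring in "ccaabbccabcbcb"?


Searching for "a" in "ccaabbccabcbcb"
Scanning each position:
  Position 0: "c" => no
  Position 1: "c" => no
  Position 2: "a" => MATCH
  Position 3: "a" => MATCH
  Position 4: "b" => no
  Position 5: "b" => no
  Position 6: "c" => no
  Position 7: "c" => no
  Position 8: "a" => MATCH
  Position 9: "b" => no
  Position 10: "c" => no
  Position 11: "b" => no
  Position 12: "c" => no
  Position 13: "b" => no
Total occurrences: 3

3


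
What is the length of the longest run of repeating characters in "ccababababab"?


Input: "ccababababab"
Scanning for longest run:
  Position 1 ('c'): continues run of 'c', length=2
  Position 2 ('a'): new char, reset run to 1
  Position 3 ('b'): new char, reset run to 1
  Position 4 ('a'): new char, reset run to 1
  Position 5 ('b'): new char, reset run to 1
  Position 6 ('a'): new char, reset run to 1
  Position 7 ('b'): new char, reset run to 1
  Position 8 ('a'): new char, reset run to 1
  Position 9 ('b'): new char, reset run to 1
  Position 10 ('a'): new char, reset run to 1
  Position 11 ('b'): new char, reset run to 1
Longest run: 'c' with length 2

2


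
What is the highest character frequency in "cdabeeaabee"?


Input: cdabeeaabee
Character counts:
  'a': 3
  'b': 2
  'c': 1
  'd': 1
  'e': 4
Maximum frequency: 4

4


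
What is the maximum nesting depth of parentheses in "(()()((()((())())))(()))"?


Input: "(()()((()((())())))(()))"
Tracking depth:
  Position 0 '(': depth becomes 1
  Position 1 '(': depth becomes 2
  Position 2 ')': depth becomes 1
  Position 3 '(': depth becomes 2
  Position 4 ')': depth becomes 1
  Position 5 '(': depth becomes 2
  Position 6 '(': depth becomes 3
  Position 7 '(': depth becomes 4
  Position 8 ')': depth becomes 3
  Position 9 '(': depth becomes 4
  Position 10 '(': depth becomes 5
  Position 11 '(': depth becomes 6
  Position 12 ')': depth becomes 5
  Position 13 ')': depth becomes 4
  Position 14 '(': depth becomes 5
  Position 15 ')': depth becomes 4
  Position 16 ')': depth becomes 3
  Position 17 ')': depth becomes 2
  Position 18 ')': depth becomes 1
  Position 19 '(': depth becomes 2
  Position 20 '(': depth becomes 3
  Position 21 ')': depth becomes 2
  Position 22 ')': depth becomes 1
  Position 23 ')': depth becomes 0
Maximum depth reached: 6

6


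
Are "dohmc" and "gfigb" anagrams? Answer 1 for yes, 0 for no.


Strings: "dohmc", "gfigb"
Sorted first:  cdhmo
Sorted second: bfggi
Differ at position 0: 'c' vs 'b' => not anagrams

0


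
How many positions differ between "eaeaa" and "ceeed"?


Comparing "eaeaa" and "ceeed" position by position:
  Position 0: 'e' vs 'c' => DIFFER
  Position 1: 'a' vs 'e' => DIFFER
  Position 2: 'e' vs 'e' => same
  Position 3: 'a' vs 'e' => DIFFER
  Position 4: 'a' vs 'd' => DIFFER
Positions that differ: 4

4


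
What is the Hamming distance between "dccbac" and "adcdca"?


Comparing "dccbac" and "adcdca" position by position:
  Position 0: 'd' vs 'a' => differ
  Position 1: 'c' vs 'd' => differ
  Position 2: 'c' vs 'c' => same
  Position 3: 'b' vs 'd' => differ
  Position 4: 'a' vs 'c' => differ
  Position 5: 'c' vs 'a' => differ
Total differences (Hamming distance): 5

5


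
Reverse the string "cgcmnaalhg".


Input: cgcmnaalhg
Reading characters right to left:
  Position 9: 'g'
  Position 8: 'h'
  Position 7: 'l'
  Position 6: 'a'
  Position 5: 'a'
  Position 4: 'n'
  Position 3: 'm'
  Position 2: 'c'
  Position 1: 'g'
  Position 0: 'c'
Reversed: ghlaanmcgc

ghlaanmcgc


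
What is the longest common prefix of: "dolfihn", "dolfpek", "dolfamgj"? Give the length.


Words: dolfihn, dolfpek, dolfamgj
  Position 0: all 'd' => match
  Position 1: all 'o' => match
  Position 2: all 'l' => match
  Position 3: all 'f' => match
  Position 4: ('i', 'p', 'a') => mismatch, stop
LCP = "dolf" (length 4)

4


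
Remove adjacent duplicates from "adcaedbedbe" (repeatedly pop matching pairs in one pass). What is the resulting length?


Input: adcaedbedbe
Stack-based adjacent duplicate removal:
  Read 'a': push. Stack: a
  Read 'd': push. Stack: ad
  Read 'c': push. Stack: adc
  Read 'a': push. Stack: adca
  Read 'e': push. Stack: adcae
  Read 'd': push. Stack: adcaed
  Read 'b': push. Stack: adcaedb
  Read 'e': push. Stack: adcaedbe
  Read 'd': push. Stack: adcaedbed
  Read 'b': push. Stack: adcaedbedb
  Read 'e': push. Stack: adcaedbedbe
Final stack: "adcaedbedbe" (length 11)

11


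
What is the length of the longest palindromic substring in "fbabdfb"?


Input: "fbabdfb"
Checking substrings for palindromes:
  [1:4] "bab" (len 3) => palindrome
Longest palindromic substring: "bab" with length 3

3


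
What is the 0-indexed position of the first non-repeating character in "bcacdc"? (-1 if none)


Input: bcacdc
Character frequencies:
  'a': 1
  'b': 1
  'c': 3
  'd': 1
Scanning left to right for freq == 1:
  Position 0 ('b'): unique! => answer = 0

0


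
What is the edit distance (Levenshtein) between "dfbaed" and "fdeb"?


Computing edit distance: "dfbaed" -> "fdeb"
DP table:
           f    d    e    b
      0    1    2    3    4
  d   1    1    1    2    3
  f   2    1    2    2    3
  b   3    2    2    3    2
  a   4    3    3    3    3
  e   5    4    4    3    4
  d   6    5    4    4    4
Edit distance = dp[6][4] = 4

4


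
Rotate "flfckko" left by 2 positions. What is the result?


Input: "flfckko", rotate left by 2
First 2 characters: "fl"
Remaining characters: "fckko"
Concatenate remaining + first: "fckko" + "fl" = "fckkofl"

fckkofl


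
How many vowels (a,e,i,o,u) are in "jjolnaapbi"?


Input: jjolnaapbi
Checking each character:
  'j' at position 0: consonant
  'j' at position 1: consonant
  'o' at position 2: vowel (running total: 1)
  'l' at position 3: consonant
  'n' at position 4: consonant
  'a' at position 5: vowel (running total: 2)
  'a' at position 6: vowel (running total: 3)
  'p' at position 7: consonant
  'b' at position 8: consonant
  'i' at position 9: vowel (running total: 4)
Total vowels: 4

4


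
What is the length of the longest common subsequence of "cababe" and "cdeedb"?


LCS of "cababe" and "cdeedb"
DP table:
           c    d    e    e    d    b
      0    0    0    0    0    0    0
  c   0    1    1    1    1    1    1
  a   0    1    1    1    1    1    1
  b   0    1    1    1    1    1    2
  a   0    1    1    1    1    1    2
  b   0    1    1    1    1    1    2
  e   0    1    1    2    2    2    2
LCS length = dp[6][6] = 2

2


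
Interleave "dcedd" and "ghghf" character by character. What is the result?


Interleaving "dcedd" and "ghghf":
  Position 0: 'd' from first, 'g' from second => "dg"
  Position 1: 'c' from first, 'h' from second => "ch"
  Position 2: 'e' from first, 'g' from second => "eg"
  Position 3: 'd' from first, 'h' from second => "dh"
  Position 4: 'd' from first, 'f' from second => "df"
Result: dgchegdhdf

dgchegdhdf


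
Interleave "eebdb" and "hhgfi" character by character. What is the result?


Interleaving "eebdb" and "hhgfi":
  Position 0: 'e' from first, 'h' from second => "eh"
  Position 1: 'e' from first, 'h' from second => "eh"
  Position 2: 'b' from first, 'g' from second => "bg"
  Position 3: 'd' from first, 'f' from second => "df"
  Position 4: 'b' from first, 'i' from second => "bi"
Result: ehehbgdfbi

ehehbgdfbi


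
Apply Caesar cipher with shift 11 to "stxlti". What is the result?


Caesar cipher: shift "stxlti" by 11
  's' (pos 18) + 11 = pos 3 = 'd'
  't' (pos 19) + 11 = pos 4 = 'e'
  'x' (pos 23) + 11 = pos 8 = 'i'
  'l' (pos 11) + 11 = pos 22 = 'w'
  't' (pos 19) + 11 = pos 4 = 'e'
  'i' (pos 8) + 11 = pos 19 = 't'
Result: deiwet

deiwet


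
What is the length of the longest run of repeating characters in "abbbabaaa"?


Input: "abbbabaaa"
Scanning for longest run:
  Position 1 ('b'): new char, reset run to 1
  Position 2 ('b'): continues run of 'b', length=2
  Position 3 ('b'): continues run of 'b', length=3
  Position 4 ('a'): new char, reset run to 1
  Position 5 ('b'): new char, reset run to 1
  Position 6 ('a'): new char, reset run to 1
  Position 7 ('a'): continues run of 'a', length=2
  Position 8 ('a'): continues run of 'a', length=3
Longest run: 'b' with length 3

3


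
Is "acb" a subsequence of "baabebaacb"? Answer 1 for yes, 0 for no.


Check if "acb" is a subsequence of "baabebaacb"
Greedy scan:
  Position 0 ('b'): no match needed
  Position 1 ('a'): matches sub[0] = 'a'
  Position 2 ('a'): no match needed
  Position 3 ('b'): no match needed
  Position 4 ('e'): no match needed
  Position 5 ('b'): no match needed
  Position 6 ('a'): no match needed
  Position 7 ('a'): no match needed
  Position 8 ('c'): matches sub[1] = 'c'
  Position 9 ('b'): matches sub[2] = 'b'
All 3 characters matched => is a subsequence

1


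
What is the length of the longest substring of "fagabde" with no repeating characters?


Input: "fagabde"
Sliding window (track last position of each char):
  Position 0 ('f'): window [0,0] length 1 -- new best
  Position 1 ('a'): window [0,1] length 2 -- new best
  Position 2 ('g'): window [0,2] length 3 -- new best
  Position 3 ('a'): repeat (last at 1), move window start to 2
  Position 3 ('a'): window [2,3] length 2
  Position 4 ('b'): window [2,4] length 3
  Position 5 ('d'): window [2,5] length 4 -- new best
  Position 6 ('e'): window [2,6] length 5 -- new best
Longest substring with no repeats: "gabde" with length 5

5


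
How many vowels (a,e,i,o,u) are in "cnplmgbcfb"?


Input: cnplmgbcfb
Checking each character:
  'c' at position 0: consonant
  'n' at position 1: consonant
  'p' at position 2: consonant
  'l' at position 3: consonant
  'm' at position 4: consonant
  'g' at position 5: consonant
  'b' at position 6: consonant
  'c' at position 7: consonant
  'f' at position 8: consonant
  'b' at position 9: consonant
Total vowels: 0

0


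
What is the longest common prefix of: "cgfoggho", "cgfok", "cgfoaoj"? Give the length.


Words: cgfoggho, cgfok, cgfoaoj
  Position 0: all 'c' => match
  Position 1: all 'g' => match
  Position 2: all 'f' => match
  Position 3: all 'o' => match
  Position 4: ('g', 'k', 'a') => mismatch, stop
LCP = "cgfo" (length 4)

4


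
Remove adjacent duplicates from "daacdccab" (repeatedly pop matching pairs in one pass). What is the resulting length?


Input: daacdccab
Stack-based adjacent duplicate removal:
  Read 'd': push. Stack: d
  Read 'a': push. Stack: da
  Read 'a': matches stack top 'a' => pop. Stack: d
  Read 'c': push. Stack: dc
  Read 'd': push. Stack: dcd
  Read 'c': push. Stack: dcdc
  Read 'c': matches stack top 'c' => pop. Stack: dcd
  Read 'a': push. Stack: dcda
  Read 'b': push. Stack: dcdab
Final stack: "dcdab" (length 5)

5


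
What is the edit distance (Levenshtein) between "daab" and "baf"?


Computing edit distance: "daab" -> "baf"
DP table:
           b    a    f
      0    1    2    3
  d   1    1    2    3
  a   2    2    1    2
  a   3    3    2    2
  b   4    3    3    3
Edit distance = dp[4][3] = 3

3


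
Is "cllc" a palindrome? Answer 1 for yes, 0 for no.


Input: cllc
Reversed: cllc
  Compare pos 0 ('c') with pos 3 ('c'): match
  Compare pos 1 ('l') with pos 2 ('l'): match
Result: palindrome

1


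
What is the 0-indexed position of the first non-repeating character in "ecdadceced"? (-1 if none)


Input: ecdadceced
Character frequencies:
  'a': 1
  'c': 3
  'd': 3
  'e': 3
Scanning left to right for freq == 1:
  Position 0 ('e'): freq=3, skip
  Position 1 ('c'): freq=3, skip
  Position 2 ('d'): freq=3, skip
  Position 3 ('a'): unique! => answer = 3

3


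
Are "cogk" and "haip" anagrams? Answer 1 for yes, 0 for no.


Strings: "cogk", "haip"
Sorted first:  cgko
Sorted second: ahip
Differ at position 0: 'c' vs 'a' => not anagrams

0


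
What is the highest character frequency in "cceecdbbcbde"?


Input: cceecdbbcbde
Character counts:
  'b': 3
  'c': 4
  'd': 2
  'e': 3
Maximum frequency: 4

4


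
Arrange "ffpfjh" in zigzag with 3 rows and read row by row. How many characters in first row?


Zigzag "ffpfjh" into 3 rows:
Placing characters:
  'f' => row 0
  'f' => row 1
  'p' => row 2
  'f' => row 1
  'j' => row 0
  'h' => row 1
Rows:
  Row 0: "fj"
  Row 1: "ffh"
  Row 2: "p"
First row length: 2

2


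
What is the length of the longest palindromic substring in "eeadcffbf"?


Input: "eeadcffbf"
Checking substrings for palindromes:
  [6:9] "fbf" (len 3) => palindrome
  [0:2] "ee" (len 2) => palindrome
  [5:7] "ff" (len 2) => palindrome
Longest palindromic substring: "fbf" with length 3

3


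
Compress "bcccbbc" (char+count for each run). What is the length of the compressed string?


Input: bcccbbc
Runs:
  'b' x 1 => "b1"
  'c' x 3 => "c3"
  'b' x 2 => "b2"
  'c' x 1 => "c1"
Compressed: "b1c3b2c1"
Compressed length: 8

8


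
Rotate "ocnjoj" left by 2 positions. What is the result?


Input: "ocnjoj", rotate left by 2
First 2 characters: "oc"
Remaining characters: "njoj"
Concatenate remaining + first: "njoj" + "oc" = "njojoc"

njojoc


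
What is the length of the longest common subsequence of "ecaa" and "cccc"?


LCS of "ecaa" and "cccc"
DP table:
           c    c    c    c
      0    0    0    0    0
  e   0    0    0    0    0
  c   0    1    1    1    1
  a   0    1    1    1    1
  a   0    1    1    1    1
LCS length = dp[4][4] = 1

1


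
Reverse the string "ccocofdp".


Input: ccocofdp
Reading characters right to left:
  Position 7: 'p'
  Position 6: 'd'
  Position 5: 'f'
  Position 4: 'o'
  Position 3: 'c'
  Position 2: 'o'
  Position 1: 'c'
  Position 0: 'c'
Reversed: pdfococc

pdfococc


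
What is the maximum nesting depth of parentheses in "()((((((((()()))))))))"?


Input: "()((((((((()()))))))))"
Tracking depth:
  Position 0 '(': depth becomes 1
  Position 1 ')': depth becomes 0
  Position 2 '(': depth becomes 1
  Position 3 '(': depth becomes 2
  Position 4 '(': depth becomes 3
  Position 5 '(': depth becomes 4
  Position 6 '(': depth becomes 5
  Position 7 '(': depth becomes 6
  Position 8 '(': depth becomes 7
  Position 9 '(': depth becomes 8
  Position 10 '(': depth becomes 9
  Position 11 ')': depth becomes 8
  Position 12 '(': depth becomes 9
  Position 13 ')': depth becomes 8
  Position 14 ')': depth becomes 7
  Position 15 ')': depth becomes 6
  Position 16 ')': depth becomes 5
  Position 17 ')': depth becomes 4
  Position 18 ')': depth becomes 3
  Position 19 ')': depth becomes 2
  Position 20 ')': depth becomes 1
  Position 21 ')': depth becomes 0
Maximum depth reached: 9

9


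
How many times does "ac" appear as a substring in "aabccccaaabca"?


Searching for "ac" in "aabccccaaabca"
Scanning each position:
  Position 0: "aa" => no
  Position 1: "ab" => no
  Position 2: "bc" => no
  Position 3: "cc" => no
  Position 4: "cc" => no
  Position 5: "cc" => no
  Position 6: "ca" => no
  Position 7: "aa" => no
  Position 8: "aa" => no
  Position 9: "ab" => no
  Position 10: "bc" => no
  Position 11: "ca" => no
Total occurrences: 0

0


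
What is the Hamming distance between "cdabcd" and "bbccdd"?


Comparing "cdabcd" and "bbccdd" position by position:
  Position 0: 'c' vs 'b' => differ
  Position 1: 'd' vs 'b' => differ
  Position 2: 'a' vs 'c' => differ
  Position 3: 'b' vs 'c' => differ
  Position 4: 'c' vs 'd' => differ
  Position 5: 'd' vs 'd' => same
Total differences (Hamming distance): 5

5


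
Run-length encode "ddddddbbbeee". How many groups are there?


Input: ddddddbbbeee
Scanning for consecutive runs:
  Group 1: 'd' x 6 (positions 0-5)
  Group 2: 'b' x 3 (positions 6-8)
  Group 3: 'e' x 3 (positions 9-11)
Total groups: 3

3


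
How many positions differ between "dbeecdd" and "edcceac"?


Comparing "dbeecdd" and "edcceac" position by position:
  Position 0: 'd' vs 'e' => DIFFER
  Position 1: 'b' vs 'd' => DIFFER
  Position 2: 'e' vs 'c' => DIFFER
  Position 3: 'e' vs 'c' => DIFFER
  Position 4: 'c' vs 'e' => DIFFER
  Position 5: 'd' vs 'a' => DIFFER
  Position 6: 'd' vs 'c' => DIFFER
Positions that differ: 7

7


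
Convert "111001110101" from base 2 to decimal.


Input: "111001110101" in base 2
Positional expansion:
  Digit '1' (value 1) x 2^11 = 2048
  Digit '1' (value 1) x 2^10 = 1024
  Digit '1' (value 1) x 2^9 = 512
  Digit '0' (value 0) x 2^8 = 0
  Digit '0' (value 0) x 2^7 = 0
  Digit '1' (value 1) x 2^6 = 64
  Digit '1' (value 1) x 2^5 = 32
  Digit '1' (value 1) x 2^4 = 16
  Digit '0' (value 0) x 2^3 = 0
  Digit '1' (value 1) x 2^2 = 4
  Digit '0' (value 0) x 2^1 = 0
  Digit '1' (value 1) x 2^0 = 1
Sum = 3701

3701


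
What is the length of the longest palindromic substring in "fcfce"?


Input: "fcfce"
Checking substrings for palindromes:
  [0:3] "fcf" (len 3) => palindrome
  [1:4] "cfc" (len 3) => palindrome
Longest palindromic substring: "fcf" with length 3

3


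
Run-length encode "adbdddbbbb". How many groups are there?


Input: adbdddbbbb
Scanning for consecutive runs:
  Group 1: 'a' x 1 (positions 0-0)
  Group 2: 'd' x 1 (positions 1-1)
  Group 3: 'b' x 1 (positions 2-2)
  Group 4: 'd' x 3 (positions 3-5)
  Group 5: 'b' x 4 (positions 6-9)
Total groups: 5

5


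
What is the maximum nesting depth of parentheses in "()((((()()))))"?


Input: "()((((()()))))"
Tracking depth:
  Position 0 '(': depth becomes 1
  Position 1 ')': depth becomes 0
  Position 2 '(': depth becomes 1
  Position 3 '(': depth becomes 2
  Position 4 '(': depth becomes 3
  Position 5 '(': depth becomes 4
  Position 6 '(': depth becomes 5
  Position 7 ')': depth becomes 4
  Position 8 '(': depth becomes 5
  Position 9 ')': depth becomes 4
  Position 10 ')': depth becomes 3
  Position 11 ')': depth becomes 2
  Position 12 ')': depth becomes 1
  Position 13 ')': depth becomes 0
Maximum depth reached: 5

5


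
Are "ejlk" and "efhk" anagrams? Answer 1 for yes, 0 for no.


Strings: "ejlk", "efhk"
Sorted first:  ejkl
Sorted second: efhk
Differ at position 1: 'j' vs 'f' => not anagrams

0


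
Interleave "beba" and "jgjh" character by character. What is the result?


Interleaving "beba" and "jgjh":
  Position 0: 'b' from first, 'j' from second => "bj"
  Position 1: 'e' from first, 'g' from second => "eg"
  Position 2: 'b' from first, 'j' from second => "bj"
  Position 3: 'a' from first, 'h' from second => "ah"
Result: bjegbjah

bjegbjah


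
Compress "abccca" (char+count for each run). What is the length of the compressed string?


Input: abccca
Runs:
  'a' x 1 => "a1"
  'b' x 1 => "b1"
  'c' x 3 => "c3"
  'a' x 1 => "a1"
Compressed: "a1b1c3a1"
Compressed length: 8

8


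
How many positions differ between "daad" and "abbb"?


Comparing "daad" and "abbb" position by position:
  Position 0: 'd' vs 'a' => DIFFER
  Position 1: 'a' vs 'b' => DIFFER
  Position 2: 'a' vs 'b' => DIFFER
  Position 3: 'd' vs 'b' => DIFFER
Positions that differ: 4

4


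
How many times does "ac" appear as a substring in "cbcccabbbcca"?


Searching for "ac" in "cbcccabbbcca"
Scanning each position:
  Position 0: "cb" => no
  Position 1: "bc" => no
  Position 2: "cc" => no
  Position 3: "cc" => no
  Position 4: "ca" => no
  Position 5: "ab" => no
  Position 6: "bb" => no
  Position 7: "bb" => no
  Position 8: "bc" => no
  Position 9: "cc" => no
  Position 10: "ca" => no
Total occurrences: 0

0


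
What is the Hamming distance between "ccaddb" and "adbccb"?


Comparing "ccaddb" and "adbccb" position by position:
  Position 0: 'c' vs 'a' => differ
  Position 1: 'c' vs 'd' => differ
  Position 2: 'a' vs 'b' => differ
  Position 3: 'd' vs 'c' => differ
  Position 4: 'd' vs 'c' => differ
  Position 5: 'b' vs 'b' => same
Total differences (Hamming distance): 5

5
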